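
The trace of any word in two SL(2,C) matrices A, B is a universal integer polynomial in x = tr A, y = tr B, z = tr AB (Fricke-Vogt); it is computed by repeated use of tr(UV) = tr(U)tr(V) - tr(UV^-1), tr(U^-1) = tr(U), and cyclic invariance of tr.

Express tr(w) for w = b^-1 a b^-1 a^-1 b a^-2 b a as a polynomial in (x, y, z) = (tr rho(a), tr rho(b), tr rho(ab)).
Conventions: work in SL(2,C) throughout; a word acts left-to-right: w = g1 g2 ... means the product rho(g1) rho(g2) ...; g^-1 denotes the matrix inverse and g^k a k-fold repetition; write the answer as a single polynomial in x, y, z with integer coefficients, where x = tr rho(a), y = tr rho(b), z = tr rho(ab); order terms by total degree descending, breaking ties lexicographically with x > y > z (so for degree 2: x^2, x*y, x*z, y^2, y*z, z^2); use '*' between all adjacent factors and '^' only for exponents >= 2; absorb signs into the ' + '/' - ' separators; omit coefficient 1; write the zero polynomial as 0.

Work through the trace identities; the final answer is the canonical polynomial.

and trace(a b a) = trace(a) * trace(b a) - trace(b) = x*z - y
next, trace(a b a b) = trace(a b) * trace(a b) - trace(1)   [split at repeated a] = z^2 - 2
next, trace(b a b^-1 a) = trace(a b a) * trace(b) - trace(a b a b) = x*y*z - y^2 - z^2 + 2
trace(a^-1 b a b^-1) = trace(b a b^-1) * trace(a) - trace(b a b^-1 a) = -x*y*z + x^2 + y^2 + z^2 - 2
trace(a^2) = trace(a) * trace(a) - trace(1) = x^2 - 2
trace(b^2 a^2) = trace(b) * trace(a^2 b) - trace(a^2) = x*y*z - x^2 - y^2 + 2
trace(b^2 a) = trace(b) * trace(a b) - trace(a) = y*z - x
next, trace(a^2 b^2 a) = trace(a) * trace(b^2 a^2) - trace(b^2 a) = x^2*y*z - x^3 - x*y^2 - y*z + 3*x
next, trace(b^2 a b a) = trace(b) * trace(a b a b) - trace(a b a) = y*z^2 - x*z - y
trace(b^2 a b) = trace(b) * trace(b a b) - trace(b a) = y^2*z - x*y - z
trace(a^2 b^2 a b) = trace(a) * trace(b^2 a b a) - trace(b^2 a b) = x*y*z^2 - x^2*z - y^2*z + z
next, trace(a b^2 a b^-1 a) = trace(a^2 b^2 a) * trace(b) - trace(a^2 b^2 a b) = x^2*y^2*z - x^3*y - x*y^3 - x*y*z^2 + x^2*z + 3*x*y - z
trace(a b a b^2 a) = trace(a) * trace(b a b^2 a) - trace(b a b^2) = x*y*z^2 - x^2*z - y^2*z + z
trace(a b a b a b) = trace(a b a b) * trace(a b) - trace(b a)   [split at repeated a] = z^3 - 3*z
trace(a b a b a) = trace(a) * trace(b a b a) - trace(b a b) = x*z^2 - y*z - x
and trace(a b a b^2 a b) = trace(b) * trace(a b a b a b) - trace(a b a b a) = y*z^3 - x*z^2 - 2*y*z + x
trace(a b^2 a b^-1 a b) = trace(a b a b^2 a) * trace(b) - trace(a b a b^2 a b) = x*y^2*z^2 - x^2*y*z - y^3*z - y*z^3 + x*z^2 + 3*y*z - x
next, trace(b a b^-1 a b^-1 a b) = trace(a b^2 a b^-1 a) * trace(b) - trace(a b^2 a b^-1 a b) = x^2*y^3*z - x^3*y^2 - x*y^4 - 2*x*y^2*z^2 + 2*x^2*y*z + y^3*z + y*z^3 + 3*x*y^2 - x*z^2 - 4*y*z + x
and trace(a b a b a^2) = trace(a) * trace(a b a b a) - trace(a b a b) = x^2*z^2 - x*y*z - x^2 - z^2 + 2
trace(a b a b a^2 b) = trace(a) * trace(b a b a b a) - trace(b a b a b) = x*z^3 - y*z^2 - 2*x*z + y
and trace(a b^-1 a b a b a) = trace(a b a b a^2) * trace(b) - trace(a b a b a^2 b) = x^2*y*z^2 - x*y^2*z - x*z^3 - x^2*y + 2*x*z + y
and trace(a b a b a b a b) = trace(a b) * trace(a b a b a b) - trace(a^-1 b^-1 a^-1 b^-1)   [split at repeated a] = z^4 - 4*z^2 + 2
next, trace(a b^-1 a b a b a b) = trace(a b a b a b a) * trace(b) - trace(a b a b a b a b) = x*y*z^3 - y^2*z^2 - z^4 - 2*x*y*z + y^2 + 4*z^2 - 2
and trace(b a b^-1 a b^-1 a b a) = trace(a b^-1 a b a b a) * trace(b) - trace(a b^-1 a b a b a b) = x^2*y^2*z^2 - x*y^3*z - 2*x*y*z^3 - x^2*y^2 + y^2*z^2 + z^4 + 4*x*y*z - 4*z^2 + 2
trace(b a b^-1 a b^-1 a b a^-1) = trace(b a b^-1 a b^-1 a b) * trace(a) - trace(b a b^-1 a b^-1 a b a) = x^3*y^3*z - x^4*y^2 - x^2*y^4 - 3*x^2*y^2*z^2 + 2*x^3*y*z + 2*x*y^3*z + 3*x*y*z^3 + 4*x^2*y^2 - x^2*z^2 - y^2*z^2 - z^4 - 8*x*y*z + x^2 + 4*z^2 - 2
and trace(b a^-2 b a b^-1 a b^-1 a) = trace(b a b^-1 a b^-1 a b a^-1) * trace(a) - trace(b a b^-1 a b^-1 a b) = x^4*y^3*z - x^5*y^2 - x^3*y^4 - 3*x^3*y^2*z^2 + 2*x^4*y*z + x^2*y^3*z + 3*x^2*y*z^3 + 5*x^3*y^2 - x^3*z^2 + x*y^4 + x*y^2*z^2 - x*z^4 - 10*x^2*y*z - y^3*z - y*z^3 + x^3 - 3*x*y^2 + 5*x*z^2 + 4*y*z - 3*x
and trace(b^-1 a b^-1 a^-1 b a^-2 b a) = trace(b a^-2 b a b^-1 a b^-1) * trace(a) - trace(b a^-2 b a b^-1 a b^-1 a) = -x^4*y^3*z + x^5*y^2 + x^3*y^4 + 3*x^3*y^2*z^2 - 2*x^4*y*z - x^2*y^3*z - 3*x^2*y*z^3 - 5*x^3*y^2 + x^3*z^2 - x*y^4 - x*y^2*z^2 + x*z^4 + 9*x^2*y*z + y^3*z + y*z^3 + 4*x*y^2 - 4*x*z^2 - 4*y*z + x

-x^4*y^3*z + x^5*y^2 + x^3*y^4 + 3*x^3*y^2*z^2 - 2*x^4*y*z - x^2*y^3*z - 3*x^2*y*z^3 - 5*x^3*y^2 + x^3*z^2 - x*y^4 - x*y^2*z^2 + x*z^4 + 9*x^2*y*z + y^3*z + y*z^3 + 4*x*y^2 - 4*x*z^2 - 4*y*z + x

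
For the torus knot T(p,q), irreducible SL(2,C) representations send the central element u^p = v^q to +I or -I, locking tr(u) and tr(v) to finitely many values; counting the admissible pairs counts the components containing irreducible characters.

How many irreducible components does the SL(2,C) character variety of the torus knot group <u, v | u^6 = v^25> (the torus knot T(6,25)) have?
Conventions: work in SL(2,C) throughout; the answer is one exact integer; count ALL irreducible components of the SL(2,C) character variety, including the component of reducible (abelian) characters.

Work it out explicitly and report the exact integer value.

61

For T(6,25): irreducibility forces the central element u^6 = v^25 to one of +I, -I.
So on each irreducible component the traces are pinned: tr(u) = 2*cos(pi*alpha/6) with 1 <= alpha <= 5, tr(v) = 2*cos(pi*beta/25) with 1 <= beta <= 24.
Consistency of u^6 = (-1)^alpha I with v^25 = (-1)^beta I forces alpha = beta (mod 2).
Counting: 3 odd alphas x 12 odd betas + 2 even alphas x 12 even betas = 36 + 24 = 60.
That is 60 components of irreducible characters, and with the reducible (abelian) component the total is 61.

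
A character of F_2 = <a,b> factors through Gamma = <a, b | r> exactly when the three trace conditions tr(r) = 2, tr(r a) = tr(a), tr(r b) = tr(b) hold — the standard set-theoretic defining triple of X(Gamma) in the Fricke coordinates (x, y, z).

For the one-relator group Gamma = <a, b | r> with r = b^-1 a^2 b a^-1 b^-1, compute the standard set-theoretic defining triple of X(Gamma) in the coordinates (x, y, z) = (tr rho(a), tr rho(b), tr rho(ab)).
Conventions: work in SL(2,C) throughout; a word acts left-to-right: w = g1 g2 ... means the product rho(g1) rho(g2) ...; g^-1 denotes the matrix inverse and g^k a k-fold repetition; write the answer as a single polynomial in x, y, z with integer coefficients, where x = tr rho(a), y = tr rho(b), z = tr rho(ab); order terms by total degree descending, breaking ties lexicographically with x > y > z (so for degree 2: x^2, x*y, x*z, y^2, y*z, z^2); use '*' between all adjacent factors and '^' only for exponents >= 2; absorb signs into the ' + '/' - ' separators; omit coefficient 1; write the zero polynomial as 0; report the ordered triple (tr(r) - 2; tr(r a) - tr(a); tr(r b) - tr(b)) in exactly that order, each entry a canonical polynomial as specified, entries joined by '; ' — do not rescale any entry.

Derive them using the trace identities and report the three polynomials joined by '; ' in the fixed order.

apply: tr(b^2 a) = tr(b) * tr(a b) - tr(a) = y*z - x
tr(b^2) = tr(b) * tr(b) - tr(1) = y^2 - 2
tr(b a^2 b) = tr(a) * tr(b^2 a) - tr(b^2) = x*y*z - x^2 - y^2 + 2
use: tr(b a b a) = tr(b a) * tr(b a) - tr(1)   [split at repeated b] = z^2 - 2
tr(b a^2 b a) = tr(a) * tr(b a b a) - tr(b a b) = x*z^2 - y*z - x
tr(a^2 b a^-1 b) = tr(b a^2 b) * tr(a) - tr(b a^2 b a) = x^2*y*z - x^3 - x*y^2 - x*z^2 + y*z + 3*x
tr(a^2 b a^-1 b^-1) = tr(a^2 b a^-1) * tr(b) - tr(a^2 b a^-1 b) = -x^2*y*z + x^3 + x*y^2 + x*z^2 - 3*x
tr(b^-1 a^2 b a^-1 b^-1) = tr(a^2 b a^-1 b^-1) * tr(b) - tr(a^2 b a^-1) = -x^2*y^2*z + x^3*y + x*y^3 + x*y*z^2 - 3*x*y - z
use: tr(a^2) = tr(a) * tr(a) - tr(1)   [square of a] = x^2 - 2
tr(a^2 b^2 a) = tr(a) * tr(b^2 a^2) - tr(b^2 a)   [square of a] = x^2*y*z - x^3 - x*y^2 - y*z + 3*x
apply: tr(a b a) = tr(a) * tr(b a) - tr(b)   [square of a] = x*z - y
tr(b^2 a b a) = tr(b) * tr(a b a b) - tr(a b a)   [square of b] = y*z^2 - x*z - y
tr(b^2 a b) = tr(b) * tr(b a b) - tr(b a)   [square of b] = y^2*z - x*y - z
tr(a^2 b^2 a b) = tr(a) * tr(b^2 a b a) - tr(b^2 a b)   [square of a] = x*y*z^2 - x^2*z - y^2*z + z
apply: tr(b a b^-1 a^2 b) = tr(a^2 b^2 a) * tr(b) - tr(a^2 b^2 a b)   [inverse elimination on b] = x^2*y^2*z - x^3*y - x*y^3 - x*y*z^2 + x^2*z + 3*x*y - z
tr(a^2 b a b a) = tr(a) * tr(a b a b a) - tr(a b a b)   [square of a] = x^2*z^2 - x*y*z - x^2 - z^2 + 2
tr(b a b a b a) = tr(a b a b) * tr(a b) - tr(b a)   [split at a repeated a] = z^3 - 3*z
use: tr(a^2 b a b a b) = tr(a) * tr(b a b a b a) - tr(b a b a b)   [square of a] = x*z^3 - y*z^2 - 2*x*z + y
tr(b a b^-1 a^2 b a) = tr(a^2 b a b a) * tr(b) - tr(a^2 b a b a b)   [inverse elimination on b] = x^2*y*z^2 - x*y^2*z - x*z^3 - x^2*y + 2*x*z + y
tr(a b^-1 a^2 b a^-1 b) = tr(b a b^-1 a^2 b) * tr(a) - tr(b a b^-1 a^2 b a)   [inverse elimination on a] = x^3*y^2*z - x^4*y - x^2*y^3 - 2*x^2*y*z^2 + x^3*z + x*y^2*z + x*z^3 + 4*x^2*y - 3*x*z - y
use: tr(b^-1 a^2 b a^-1 b^-1 a) = tr(a b^-1 a^2 b a^-1) * tr(b) - tr(a b^-1 a^2 b a^-1 b)   [inverse elimination on b] = -x^3*y^2*z + x^4*y + x^2*y^3 + 2*x^2*y*z^2 - x^3*z - x*y^2*z - x*z^3 - 3*x^2*y + 3*x*z - y
assemble the triple (tr(r) - 2; tr(r a) - x; tr(r b) - y)

-x^2*y^2*z + x^3*y + x*y^3 + x*y*z^2 - 3*x*y - z - 2; -x^3*y^2*z + x^4*y + x^2*y^3 + 2*x^2*y*z^2 - x^3*z - x*y^2*z - x*z^3 - 3*x^2*y + 3*x*z - x - y; -x^2*y*z + x^3 + x*y^2 + x*z^2 - 3*x - y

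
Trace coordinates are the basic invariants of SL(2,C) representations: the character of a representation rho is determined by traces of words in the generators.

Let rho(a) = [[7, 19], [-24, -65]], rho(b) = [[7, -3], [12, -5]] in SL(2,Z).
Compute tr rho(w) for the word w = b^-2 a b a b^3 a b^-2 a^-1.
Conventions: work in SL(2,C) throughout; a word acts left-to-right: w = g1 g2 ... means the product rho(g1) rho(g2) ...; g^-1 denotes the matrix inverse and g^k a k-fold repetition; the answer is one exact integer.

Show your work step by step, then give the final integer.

rho(b^-1) = [[-5, 3], [-12, 7]]
... * rho(b^-1) = [[-5, 3], [-12, 7]]  ->  [[-11, 6], [-24, 13]]
... * rho(a) = [[7, 19], [-24, -65]]  ->  [[-221, -599], [-480, -1301]]
... * rho(b) = [[7, -3], [12, -5]]  ->  [[-8735, 3658], [-18972, 7945]]
... * rho(a) = [[7, 19], [-24, -65]]  ->  [[-148937, -403735], [-323484, -876893]]
... * rho(b) = [[7, -3], [12, -5]]  ->  [[-5887379, 2465486], [-12787104, 5354917]]
... * rho(b) = [[7, -3], [12, -5]]  ->  [[-11625821, 5334707], [-25250724, 11586727]]
... * rho(b) = [[7, -3], [12, -5]]  ->  [[-17364263, 8203928], [-37714344, 17818537]]
... * rho(a) = [[7, 19], [-24, -65]]  ->  [[-318444113, -863176317], [-691645296, -1874777441]]
... * rho(b^-1) = [[-5, 3], [-12, 7]]  ->  [[11950336369, -6997566558], [25955555772, -15198377975]]
... * rho(b^-1) = [[-5, 3], [-12, 7]]  ->  [[24219116851, -13131956799], [52602756840, -28521978509]]
... * rho(a^-1) = [[-65, -19], [24, 7]]  ->  [[-1889409558491, -552086917762], [-4103706678816, -1199106229523]]
tr = -1889409558491 + -1199106229523 = -3088515788014

-3088515788014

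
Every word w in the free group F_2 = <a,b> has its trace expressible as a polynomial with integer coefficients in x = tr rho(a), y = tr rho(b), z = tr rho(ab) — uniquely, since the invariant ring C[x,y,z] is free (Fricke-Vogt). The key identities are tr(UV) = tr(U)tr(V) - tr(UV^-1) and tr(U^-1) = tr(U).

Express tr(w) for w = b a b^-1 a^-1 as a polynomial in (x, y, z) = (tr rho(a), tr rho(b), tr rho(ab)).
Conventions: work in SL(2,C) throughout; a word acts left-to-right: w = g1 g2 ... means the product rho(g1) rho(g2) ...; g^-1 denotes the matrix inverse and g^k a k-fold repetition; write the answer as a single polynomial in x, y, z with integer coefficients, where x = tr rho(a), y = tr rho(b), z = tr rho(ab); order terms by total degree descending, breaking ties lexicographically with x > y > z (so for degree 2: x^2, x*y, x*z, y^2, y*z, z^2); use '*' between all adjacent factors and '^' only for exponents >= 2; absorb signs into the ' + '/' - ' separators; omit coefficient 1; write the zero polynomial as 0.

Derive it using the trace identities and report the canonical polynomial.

-x*y*z + x^2 + y^2 + z^2 - 2

tr(b a b) = tr(b) * tr(a b) - tr(a)  (reduce the b square) = y*z - x
tr(b a b a) = tr(a b) * tr(a b) - tr(1)  (split on a) = z^2 - 2
tr(a^-1 b a b) = tr(b a b) * tr(a) - tr(b a b a)  (eliminate a^-1) = x*y*z - x^2 - z^2 + 2
tr(b a b^-1 a^-1) = tr(a^-1 b a) * tr(b) - tr(a^-1 b a b)  (eliminate b^-1) = -x*y*z + x^2 + y^2 + z^2 - 2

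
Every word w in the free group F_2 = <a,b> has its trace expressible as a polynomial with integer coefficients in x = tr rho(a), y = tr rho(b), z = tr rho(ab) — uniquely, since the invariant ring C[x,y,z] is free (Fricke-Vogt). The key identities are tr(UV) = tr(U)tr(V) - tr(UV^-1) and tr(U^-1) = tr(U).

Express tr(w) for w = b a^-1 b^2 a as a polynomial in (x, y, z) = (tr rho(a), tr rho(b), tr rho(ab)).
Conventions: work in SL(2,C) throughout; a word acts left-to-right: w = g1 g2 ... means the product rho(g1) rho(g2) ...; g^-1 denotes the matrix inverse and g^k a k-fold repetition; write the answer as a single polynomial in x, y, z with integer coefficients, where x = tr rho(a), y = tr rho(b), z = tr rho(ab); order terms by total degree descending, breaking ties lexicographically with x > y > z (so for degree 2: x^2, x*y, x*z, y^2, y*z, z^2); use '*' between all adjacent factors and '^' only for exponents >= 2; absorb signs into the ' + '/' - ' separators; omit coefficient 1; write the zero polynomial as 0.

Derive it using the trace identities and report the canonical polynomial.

so tr(a b^2) = tr(b)*tr(a b) - tr(a) = y*z - x
so tr(b^2 a b) = tr(b)*tr(a b^2) - tr(a b) = y^2*z - x*y - z
reduce: tr(a b a b) = tr(a b)*tr(a b) - tr(1) = z^2 - 2
reduce: tr(a b a) = tr(a)*tr(b a) - tr(b) = x*z - y
so tr(b^2 a b a) = tr(b)*tr(a b a b) - tr(a b a) = y*z^2 - x*z - y
reduce: tr(b a^-1 b^2 a) = tr(b^2 a b)*tr(a) - tr(b^2 a b a) = x*y^2*z - x^2*y - y*z^2 + y

x*y^2*z - x^2*y - y*z^2 + y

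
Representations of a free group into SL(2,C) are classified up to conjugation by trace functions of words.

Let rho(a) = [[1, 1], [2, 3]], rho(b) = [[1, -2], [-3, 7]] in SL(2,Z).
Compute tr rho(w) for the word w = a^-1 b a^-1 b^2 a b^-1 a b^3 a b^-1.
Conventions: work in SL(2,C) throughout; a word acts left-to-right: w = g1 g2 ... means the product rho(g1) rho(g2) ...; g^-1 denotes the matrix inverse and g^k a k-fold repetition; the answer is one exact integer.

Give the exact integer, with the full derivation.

-282772716

rho(a^-1) = [[3, -1], [-2, 1]]
... * rho(b) = [[1, -2], [-3, 7]]  ->  [[6, -13], [-5, 11]]
... * rho(a^-1) = [[3, -1], [-2, 1]]  ->  [[44, -19], [-37, 16]]
... * rho(b) = [[1, -2], [-3, 7]]  ->  [[101, -221], [-85, 186]]
... * rho(b) = [[1, -2], [-3, 7]]  ->  [[764, -1749], [-643, 1472]]
... * rho(a) = [[1, 1], [2, 3]]  ->  [[-2734, -4483], [2301, 3773]]
... * rho(b^-1) = [[7, 2], [3, 1]]  ->  [[-32587, -9951], [27426, 8375]]
... * rho(a) = [[1, 1], [2, 3]]  ->  [[-52489, -62440], [44176, 52551]]
... * rho(b) = [[1, -2], [-3, 7]]  ->  [[134831, -332102], [-113477, 279505]]
... * rho(b) = [[1, -2], [-3, 7]]  ->  [[1131137, -2594376], [-951992, 2183489]]
... * rho(b) = [[1, -2], [-3, 7]]  ->  [[8914265, -20422906], [-7502459, 17188407]]
... * rho(a) = [[1, 1], [2, 3]]  ->  [[-31931547, -52354453], [26874355, 44062762]]
... * rho(b^-1) = [[7, 2], [3, 1]]  ->  [[-380584188, -116217547], [320308771, 97811472]]
tr = -380584188 + 97811472 = -282772716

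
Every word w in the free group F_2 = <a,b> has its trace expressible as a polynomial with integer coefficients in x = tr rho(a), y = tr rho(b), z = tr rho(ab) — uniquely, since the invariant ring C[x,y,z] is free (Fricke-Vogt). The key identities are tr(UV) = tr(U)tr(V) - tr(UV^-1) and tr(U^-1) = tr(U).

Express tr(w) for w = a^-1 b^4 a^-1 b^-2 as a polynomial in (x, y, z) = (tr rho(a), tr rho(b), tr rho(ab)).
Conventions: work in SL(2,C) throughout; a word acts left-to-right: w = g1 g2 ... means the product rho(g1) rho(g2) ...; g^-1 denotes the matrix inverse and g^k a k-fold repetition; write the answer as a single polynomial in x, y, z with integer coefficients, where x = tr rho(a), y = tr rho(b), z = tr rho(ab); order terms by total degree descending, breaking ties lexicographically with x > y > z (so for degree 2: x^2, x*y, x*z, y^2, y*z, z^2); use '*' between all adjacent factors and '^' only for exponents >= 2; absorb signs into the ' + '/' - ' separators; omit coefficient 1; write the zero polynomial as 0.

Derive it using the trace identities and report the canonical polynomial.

x*y^5*z - x^2*y^4 - y^6 - y^4*z^2 - 2*x*y^3*z + 3*x^2*y^2 + 6*y^4 + 2*y^2*z^2 - x*y*z - x^2 - 9*y^2 + 2

next, trace(b^2) = trace(b) * trace(b) - trace(1) = y^2 - 2
trace(b^3) = trace(b) * trace(b^2) - trace(b) = y^3 - 3*y
and trace(b^4) = trace(b) * trace(b^3) - trace(b^2) = y^4 - 4*y^2 + 2
next, trace(b a b) = trace(b) * trace(a b) - trace(a) = y*z - x
and trace(b^2 a b) = trace(b) * trace(b a b) - trace(b a) = y^2*z - x*y - z
trace(b^4 a) = trace(b) * trace(b^2 a b) - trace(b^2 a) = y^3*z - x*y^2 - 2*y*z + x
and trace(b^4 a^-1) = trace(b^4) * trace(a) - trace(b^4 a) = x*y^4 - y^3*z - 3*x*y^2 + 2*y*z + x
trace(a^-1 b^4 a^-1) = trace(b^4 a^-1) * trace(a) - trace(b^4) = x^2*y^4 - x*y^3*z - 3*x^2*y^2 - y^4 + 2*x*y*z + x^2 + 4*y^2 - 2
next, trace(b^5) = trace(b) * trace(b^4) - trace(b^3) = y^5 - 5*y^3 + 5*y
next, trace(b^5 a) = trace(b) * trace(a b^4) - trace(a b^3) = y^4*z - x*y^3 - 3*y^2*z + 2*x*y + z
next, trace(b a^-1 b^4) = trace(b^5) * trace(a) - trace(b^5 a) = x*y^5 - y^4*z - 4*x*y^3 + 3*y^2*z + 3*x*y - z
next, trace(a b a b) = trace(b a) * trace(b a) - trace(1) = z^2 - 2
trace(a b a) = trace(a) * trace(b a) - trace(b) = x*z - y
trace(b a b a b) = trace(b) * trace(a b a b) - trace(a b a) = y*z^2 - x*z - y
and trace(b^2 a b a b) = trace(b) * trace(b a b a b) - trace(b a b a) = y^2*z^2 - x*y*z - y^2 - z^2 + 2
trace(b^4 a b a) = trace(b) * trace(b^2 a b a b) - trace(b^2 a b a) = y^3*z^2 - x*y^2*z - y^3 - 2*y*z^2 + x*z + 3*y
and trace(b a^-1 b^4 a) = trace(b^4 a b) * trace(a) - trace(b^4 a b a) = x*y^4*z - x^2*y^3 - y^3*z^2 - 2*x*y^2*z + 2*x^2*y + y^3 + 2*y*z^2 - 3*y
trace(a^-1 b^4 a^-1 b) = trace(b a^-1 b^4) * trace(a) - trace(b a^-1 b^4 a) = x^2*y^5 - 2*x*y^4*z - 3*x^2*y^3 + y^3*z^2 + 5*x*y^2*z + x^2*y - y^3 - 2*y*z^2 - x*z + 3*y
trace(b^-1 a^-1 b^4 a^-1) = trace(a^-1 b^4 a^-1) * trace(b) - trace(a^-1 b^4 a^-1 b) = x*y^4*z - y^5 - y^3*z^2 - 3*x*y^2*z + 5*y^3 + 2*y*z^2 + x*z - 5*y
trace(a^-1 b^4 a^-1 b^-2) = trace(b^-1 a^-1 b^4 a^-1) * trace(b) - trace(b^-1 a^-1 b^4 a^-1 b) = x*y^5*z - x^2*y^4 - y^6 - y^4*z^2 - 2*x*y^3*z + 3*x^2*y^2 + 6*y^4 + 2*y^2*z^2 - x*y*z - x^2 - 9*y^2 + 2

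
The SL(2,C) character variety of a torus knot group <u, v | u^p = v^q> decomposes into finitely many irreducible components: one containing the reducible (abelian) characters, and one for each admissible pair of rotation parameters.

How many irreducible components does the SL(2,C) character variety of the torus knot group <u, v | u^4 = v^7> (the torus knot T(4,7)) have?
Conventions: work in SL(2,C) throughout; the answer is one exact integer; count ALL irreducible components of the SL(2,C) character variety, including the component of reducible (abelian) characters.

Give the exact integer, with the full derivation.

For T(4,7): irreducibility forces the central element u^4 = v^7 to one of +I, -I.
So on each irreducible component the traces are pinned: tr(u) = 2*cos(pi*alpha/4) with 1 <= alpha <= 3, tr(v) = 2*cos(pi*beta/7) with 1 <= beta <= 6.
u^4 = (-1)^alpha I and v^7 = (-1)^beta I must agree, so alpha and beta have equal parity.
Enumerate parity-matched pairs: 2*3 odd-odd plus 1*3 even-even gives 9.
Total: 9 irreducible-character components + 1 reducible (abelian) component = 10.

10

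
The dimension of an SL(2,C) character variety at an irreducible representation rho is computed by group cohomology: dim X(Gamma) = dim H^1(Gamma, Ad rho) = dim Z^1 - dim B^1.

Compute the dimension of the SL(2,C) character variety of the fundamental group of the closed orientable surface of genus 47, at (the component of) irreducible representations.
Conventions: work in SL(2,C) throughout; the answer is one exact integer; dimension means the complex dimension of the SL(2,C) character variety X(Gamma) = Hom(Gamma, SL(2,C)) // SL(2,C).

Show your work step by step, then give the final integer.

pi_1 of the closed genus-47 surface has 94 generators bound by the single product-of-commutators relator.
Unconstrained cocycle data is one sl_2 vector per generator (282 dimensions), cut by the relator condition d_2(z) = 0.
H^2 = coker(d_2) is dual to H^0 = 0 at irreducible rho (Poincare duality), so d_2 is onto: dim Z^1 = 279.
dim B^1 = 3 (coboundaries, injective at irreducible rho).
dim H^1 = 279 - 3 = 276 = dim X.

276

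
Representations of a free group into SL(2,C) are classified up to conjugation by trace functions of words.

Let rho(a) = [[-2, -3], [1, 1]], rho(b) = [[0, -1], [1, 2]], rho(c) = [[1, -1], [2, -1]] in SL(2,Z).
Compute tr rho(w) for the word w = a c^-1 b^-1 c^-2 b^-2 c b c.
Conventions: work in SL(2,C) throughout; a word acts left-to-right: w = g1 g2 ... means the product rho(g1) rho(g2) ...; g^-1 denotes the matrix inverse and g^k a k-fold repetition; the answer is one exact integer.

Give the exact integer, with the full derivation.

772

rho(a) = [[-2, -3], [1, 1]]
... * rho(c^-1) = [[-1, 1], [-2, 1]]  ->  [[8, -5], [-3, 2]]
... * rho(b^-1) = [[2, 1], [-1, 0]]  ->  [[21, 8], [-8, -3]]
... * rho(c^-1) = [[-1, 1], [-2, 1]]  ->  [[-37, 29], [14, -11]]
... * rho(c^-1) = [[-1, 1], [-2, 1]]  ->  [[-21, -8], [8, 3]]
... * rho(b^-1) = [[2, 1], [-1, 0]]  ->  [[-34, -21], [13, 8]]
... * rho(b^-1) = [[2, 1], [-1, 0]]  ->  [[-47, -34], [18, 13]]
... * rho(c) = [[1, -1], [2, -1]]  ->  [[-115, 81], [44, -31]]
... * rho(b) = [[0, -1], [1, 2]]  ->  [[81, 277], [-31, -106]]
... * rho(c) = [[1, -1], [2, -1]]  ->  [[635, -358], [-243, 137]]
tr = 635 + 137 = 772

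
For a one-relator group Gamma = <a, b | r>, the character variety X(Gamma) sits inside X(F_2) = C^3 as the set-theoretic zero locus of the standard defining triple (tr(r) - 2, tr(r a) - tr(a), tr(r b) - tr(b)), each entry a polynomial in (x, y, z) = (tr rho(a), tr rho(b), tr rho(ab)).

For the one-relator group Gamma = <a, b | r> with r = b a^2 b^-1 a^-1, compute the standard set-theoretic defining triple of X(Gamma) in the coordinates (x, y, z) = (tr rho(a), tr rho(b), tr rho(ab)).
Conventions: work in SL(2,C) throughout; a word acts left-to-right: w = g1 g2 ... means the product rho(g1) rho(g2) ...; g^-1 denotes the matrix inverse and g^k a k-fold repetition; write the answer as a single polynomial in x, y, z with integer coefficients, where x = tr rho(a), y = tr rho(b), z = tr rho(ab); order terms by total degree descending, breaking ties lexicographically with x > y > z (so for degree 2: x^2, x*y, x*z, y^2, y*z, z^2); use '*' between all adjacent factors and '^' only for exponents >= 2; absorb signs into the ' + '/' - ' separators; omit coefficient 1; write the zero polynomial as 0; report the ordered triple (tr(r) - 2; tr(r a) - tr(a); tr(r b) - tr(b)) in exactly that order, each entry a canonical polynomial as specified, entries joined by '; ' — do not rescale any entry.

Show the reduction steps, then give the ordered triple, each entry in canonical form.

trace(a^2 b) = trace(a) * trace(b a) - trace(b) = x*z - y
trace(a^2) = trace(a) * trace(a) - trace(1) = x^2 - 2
trace(b a^2 b) = trace(b) * trace(a^2 b) - trace(a^2) = x*y*z - x^2 - y^2 + 2
trace(b a b a) = trace(b a) * trace(b a) - trace(1) = z^2 - 2
trace(b a b) = trace(b) * trace(a b) - trace(a) = y*z - x
trace(b a^2 b a) = trace(a) * trace(b a b a) - trace(b a b) = x*z^2 - y*z - x
trace(a^-1 b a^2 b) = trace(b a^2 b) * trace(a) - trace(b a^2 b a) = x^2*y*z - x^3 - x*y^2 - x*z^2 + y*z + 3*x
trace(b a^2 b^-1 a^-1) = trace(a^-1 b a^2) * trace(b) - trace(a^-1 b a^2 b) = -x^2*y*z + x^3 + x*y^2 + x*z^2 - 3*x
trace(b^2 a^2 b) = trace(b) * trace(b a^2 b) - trace(b a^2)  (reduce the b square) = x*y^2*z - x^2*y - y^3 - x*z + 3*y
trace(b a b^2 a) = trace(b) * trace(a b a b) - trace(a b a)  (reduce the b square) = y*z^2 - x*z - y
trace(b a b^2) = trace(b) * trace(b a b) - trace(b a)  (reduce the b square) = y^2*z - x*y - z
trace(b^2 a^2 b a) = trace(a) * trace(b a b^2 a) - trace(b a b^2)  (reduce the a square) = x*y*z^2 - x^2*z - y^2*z + z
trace(a^-1 b^2 a^2 b) = trace(b^2 a^2 b) * trace(a) - trace(b^2 a^2 b a)  (eliminate a^-1) = x^2*y^2*z - x^3*y - x*y^3 - x*y*z^2 + y^2*z + 3*x*y - z
trace(b a^2 b^-1 a^-1 b) = trace(a^-1 b^2 a^2) * trace(b) - trace(a^-1 b^2 a^2 b)  (eliminate b^-1) = -x^2*y^2*z + x^3*y + x*y^3 + x*y*z^2 - 4*x*y + z
assemble the triple (trace(r) - 2; trace(r a) - x; trace(r b) - y)

-x^2*y*z + x^3 + x*y^2 + x*z^2 - 3*x - 2; x^2 - x - 2; -x^2*y^2*z + x^3*y + x*y^3 + x*y*z^2 - 4*x*y - y + z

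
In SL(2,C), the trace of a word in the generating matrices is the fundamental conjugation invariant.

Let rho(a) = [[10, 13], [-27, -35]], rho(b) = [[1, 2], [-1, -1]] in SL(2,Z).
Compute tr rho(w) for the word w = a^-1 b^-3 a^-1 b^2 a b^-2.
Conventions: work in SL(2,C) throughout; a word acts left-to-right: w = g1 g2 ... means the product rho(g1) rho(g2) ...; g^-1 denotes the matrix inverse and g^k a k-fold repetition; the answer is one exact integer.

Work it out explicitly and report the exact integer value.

22

rho(a^-1) = [[-35, -13], [27, 10]]
... * rho(b^-1) = [[-1, -2], [1, 1]]  ->  [[22, 57], [-17, -44]]
... * rho(b^-1) = [[-1, -2], [1, 1]]  ->  [[35, 13], [-27, -10]]
... * rho(b^-1) = [[-1, -2], [1, 1]]  ->  [[-22, -57], [17, 44]]
... * rho(a^-1) = [[-35, -13], [27, 10]]  ->  [[-769, -284], [593, 219]]
... * rho(b) = [[1, 2], [-1, -1]]  ->  [[-485, -1254], [374, 967]]
... * rho(b) = [[1, 2], [-1, -1]]  ->  [[769, 284], [-593, -219]]
... * rho(a) = [[10, 13], [-27, -35]]  ->  [[22, 57], [-17, -44]]
... * rho(b^-1) = [[-1, -2], [1, 1]]  ->  [[35, 13], [-27, -10]]
... * rho(b^-1) = [[-1, -2], [1, 1]]  ->  [[-22, -57], [17, 44]]
tr = -22 + 44 = 22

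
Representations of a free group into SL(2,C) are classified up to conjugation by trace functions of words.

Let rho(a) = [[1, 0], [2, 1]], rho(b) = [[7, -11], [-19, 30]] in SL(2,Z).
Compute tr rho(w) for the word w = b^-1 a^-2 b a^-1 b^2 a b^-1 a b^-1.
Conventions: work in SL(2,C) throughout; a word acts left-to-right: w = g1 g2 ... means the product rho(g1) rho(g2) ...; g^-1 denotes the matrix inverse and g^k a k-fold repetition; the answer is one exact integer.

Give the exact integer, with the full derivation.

rho(b^-1) = [[30, 11], [19, 7]]
... * rho(a^-1) = [[1, 0], [-2, 1]]  ->  [[8, 11], [5, 7]]
... * rho(a^-1) = [[1, 0], [-2, 1]]  ->  [[-14, 11], [-9, 7]]
... * rho(b) = [[7, -11], [-19, 30]]  ->  [[-307, 484], [-196, 309]]
... * rho(a^-1) = [[1, 0], [-2, 1]]  ->  [[-1275, 484], [-814, 309]]
... * rho(b) = [[7, -11], [-19, 30]]  ->  [[-18121, 28545], [-11569, 18224]]
... * rho(b) = [[7, -11], [-19, 30]]  ->  [[-669202, 1055681], [-427239, 673979]]
... * rho(a) = [[1, 0], [2, 1]]  ->  [[1442160, 1055681], [920719, 673979]]
... * rho(b^-1) = [[30, 11], [19, 7]]  ->  [[63322739, 23253527], [40427171, 14845762]]
... * rho(a) = [[1, 0], [2, 1]]  ->  [[109829793, 23253527], [70118695, 14845762]]
... * rho(b^-1) = [[30, 11], [19, 7]]  ->  [[3736710803, 1370902412], [2385630328, 875225979]]
tr = 3736710803 + 875225979 = 4611936782

4611936782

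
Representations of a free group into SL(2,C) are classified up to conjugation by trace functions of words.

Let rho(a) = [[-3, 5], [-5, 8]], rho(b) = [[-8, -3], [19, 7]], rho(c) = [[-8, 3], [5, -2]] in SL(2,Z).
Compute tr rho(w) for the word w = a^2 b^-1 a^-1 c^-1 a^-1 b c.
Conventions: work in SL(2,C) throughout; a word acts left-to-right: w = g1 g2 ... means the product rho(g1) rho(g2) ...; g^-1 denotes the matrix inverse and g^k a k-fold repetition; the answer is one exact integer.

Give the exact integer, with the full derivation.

rho(a) = [[-3, 5], [-5, 8]]
... * rho(a) = [[-3, 5], [-5, 8]]  ->  [[-16, 25], [-25, 39]]
... * rho(b^-1) = [[7, 3], [-19, -8]]  ->  [[-587, -248], [-916, -387]]
... * rho(a^-1) = [[8, -5], [5, -3]]  ->  [[-5936, 3679], [-9263, 5741]]
... * rho(c^-1) = [[-2, -3], [-5, -8]]  ->  [[-6523, -11624], [-10179, -18139]]
... * rho(a^-1) = [[8, -5], [5, -3]]  ->  [[-110304, 67487], [-172127, 105312]]
... * rho(b) = [[-8, -3], [19, 7]]  ->  [[2164685, 803321], [3377944, 1253565]]
... * rho(c) = [[-8, 3], [5, -2]]  ->  [[-13300875, 4887413], [-20755727, 7626702]]
tr = -13300875 + 7626702 = -5674173

-5674173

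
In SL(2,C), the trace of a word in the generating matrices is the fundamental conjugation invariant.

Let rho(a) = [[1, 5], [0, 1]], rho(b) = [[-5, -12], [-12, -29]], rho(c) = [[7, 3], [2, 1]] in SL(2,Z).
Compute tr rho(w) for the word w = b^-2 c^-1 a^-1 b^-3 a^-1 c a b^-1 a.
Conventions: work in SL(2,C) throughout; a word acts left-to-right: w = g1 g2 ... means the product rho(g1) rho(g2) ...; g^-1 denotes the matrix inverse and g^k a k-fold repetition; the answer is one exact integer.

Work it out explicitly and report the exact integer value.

-35201801598

rho(b^-1) = [[-29, 12], [12, -5]]
... * rho(b^-1) = [[-29, 12], [12, -5]]  ->  [[985, -408], [-408, 169]]
... * rho(c^-1) = [[1, -3], [-2, 7]]  ->  [[1801, -5811], [-746, 2407]]
... * rho(a^-1) = [[1, -5], [0, 1]]  ->  [[1801, -14816], [-746, 6137]]
... * rho(b^-1) = [[-29, 12], [12, -5]]  ->  [[-230021, 95692], [95278, -39637]]
... * rho(b^-1) = [[-29, 12], [12, -5]]  ->  [[7818913, -3238712], [-3238706, 1341521]]
... * rho(b^-1) = [[-29, 12], [12, -5]]  ->  [[-265613021, 110020516], [110020726, -45572077]]
... * rho(a^-1) = [[1, -5], [0, 1]]  ->  [[-265613021, 1438085621], [110020726, -595675707]]
... * rho(c) = [[7, 3], [2, 1]]  ->  [[1016880095, 641246558], [-421206332, -265613529]]
... * rho(a) = [[1, 5], [0, 1]]  ->  [[1016880095, 5725647033], [-421206332, -2371645189]]
... * rho(b^-1) = [[-29, 12], [12, -5]]  ->  [[39218241641, -16425674025], [-16244758640, 6803749961]]
... * rho(a) = [[1, 5], [0, 1]]  ->  [[39218241641, 179665534180], [-16244758640, -74420043239]]
tr = 39218241641 + -74420043239 = -35201801598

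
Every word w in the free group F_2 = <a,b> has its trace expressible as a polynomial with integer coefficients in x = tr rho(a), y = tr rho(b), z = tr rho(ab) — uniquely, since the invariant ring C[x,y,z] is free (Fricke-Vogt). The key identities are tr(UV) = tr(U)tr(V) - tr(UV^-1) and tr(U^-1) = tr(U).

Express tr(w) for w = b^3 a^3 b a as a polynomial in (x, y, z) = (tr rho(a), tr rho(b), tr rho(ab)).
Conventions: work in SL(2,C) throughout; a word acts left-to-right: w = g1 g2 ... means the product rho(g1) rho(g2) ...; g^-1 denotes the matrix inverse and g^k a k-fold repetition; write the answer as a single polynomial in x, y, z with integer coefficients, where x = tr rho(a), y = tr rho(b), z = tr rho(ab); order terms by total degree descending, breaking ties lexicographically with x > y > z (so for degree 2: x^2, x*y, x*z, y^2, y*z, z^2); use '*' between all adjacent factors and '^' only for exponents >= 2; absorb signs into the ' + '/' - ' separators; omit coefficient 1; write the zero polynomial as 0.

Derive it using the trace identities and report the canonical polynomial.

trace(b a b a) = trace(a b) trace(a b) - trace(1)   [split at a repeated a] = z^2 - 2
trace(b a b) = trace(b) trace(a b) - trace(a)   [square of b] = y*z - x
trace(a^2 b a b) = trace(a) trace(b a b a) - trace(b a b)   [square of a] = x*z^2 - y*z - x
trace(a b a) = trace(a) trace(b a) - trace(b)   [square of a] = x*z - y
trace(a^2 b a) = trace(a) trace(a b a) - trace(a b)   [square of a] = x^2*z - x*y - z
trace(a^2 b a b^2) = trace(b) trace(a^2 b a b) - trace(a^2 b a)   [square of b] = x*y*z^2 - x^2*z - y^2*z + z
trace(a b a b^3 a) = trace(b) trace(a^2 b a b^2) - trace(a^2 b a b)   [square of b] = x*y^2*z^2 - x^2*y*z - y^3*z - x*z^2 + 2*y*z + x
trace(a b a b^2) = trace(b) trace(a b a b) - trace(a b a)   [square of b] = y*z^2 - x*z - y
trace(a b a b^3) = trace(b) trace(a b a b^2) - trace(a b a b)   [square of b] = y^2*z^2 - x*y*z - y^2 - z^2 + 2
trace(b^3 a^3 b a) = trace(a) trace(a b a b^3 a) - trace(a b a b^3)   [square of a] = x^2*y^2*z^2 - x^3*y*z - x*y^3*z - x^2*z^2 - y^2*z^2 + 3*x*y*z + x^2 + y^2 + z^2 - 2

x^2*y^2*z^2 - x^3*y*z - x*y^3*z - x^2*z^2 - y^2*z^2 + 3*x*y*z + x^2 + y^2 + z^2 - 2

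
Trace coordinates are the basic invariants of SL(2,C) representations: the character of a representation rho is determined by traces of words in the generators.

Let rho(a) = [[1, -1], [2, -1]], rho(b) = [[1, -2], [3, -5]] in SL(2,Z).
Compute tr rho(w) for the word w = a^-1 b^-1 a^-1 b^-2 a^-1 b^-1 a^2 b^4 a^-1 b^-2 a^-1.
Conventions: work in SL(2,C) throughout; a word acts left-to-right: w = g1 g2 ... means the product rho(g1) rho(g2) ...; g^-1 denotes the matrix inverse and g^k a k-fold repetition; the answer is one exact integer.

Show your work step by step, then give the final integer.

-11704

rho(a^-1) = [[-1, 1], [-2, 1]]
... * rho(b^-1) = [[-5, 2], [-3, 1]]  ->  [[2, -1], [7, -3]]
... * rho(a^-1) = [[-1, 1], [-2, 1]]  ->  [[0, 1], [-1, 4]]
... * rho(b^-1) = [[-5, 2], [-3, 1]]  ->  [[-3, 1], [-7, 2]]
... * rho(b^-1) = [[-5, 2], [-3, 1]]  ->  [[12, -5], [29, -12]]
... * rho(a^-1) = [[-1, 1], [-2, 1]]  ->  [[-2, 7], [-5, 17]]
... * rho(b^-1) = [[-5, 2], [-3, 1]]  ->  [[-11, 3], [-26, 7]]
... * rho(a) = [[1, -1], [2, -1]]  ->  [[-5, 8], [-12, 19]]
... * rho(a) = [[1, -1], [2, -1]]  ->  [[11, -3], [26, -7]]
... * rho(b) = [[1, -2], [3, -5]]  ->  [[2, -7], [5, -17]]
... * rho(b) = [[1, -2], [3, -5]]  ->  [[-19, 31], [-46, 75]]
... * rho(b) = [[1, -2], [3, -5]]  ->  [[74, -117], [179, -283]]
... * rho(b) = [[1, -2], [3, -5]]  ->  [[-277, 437], [-670, 1057]]
... * rho(a^-1) = [[-1, 1], [-2, 1]]  ->  [[-597, 160], [-1444, 387]]
... * rho(b^-1) = [[-5, 2], [-3, 1]]  ->  [[2505, -1034], [6059, -2501]]
... * rho(b^-1) = [[-5, 2], [-3, 1]]  ->  [[-9423, 3976], [-22792, 9617]]
... * rho(a^-1) = [[-1, 1], [-2, 1]]  ->  [[1471, -5447], [3558, -13175]]
tr = 1471 + -13175 = -11704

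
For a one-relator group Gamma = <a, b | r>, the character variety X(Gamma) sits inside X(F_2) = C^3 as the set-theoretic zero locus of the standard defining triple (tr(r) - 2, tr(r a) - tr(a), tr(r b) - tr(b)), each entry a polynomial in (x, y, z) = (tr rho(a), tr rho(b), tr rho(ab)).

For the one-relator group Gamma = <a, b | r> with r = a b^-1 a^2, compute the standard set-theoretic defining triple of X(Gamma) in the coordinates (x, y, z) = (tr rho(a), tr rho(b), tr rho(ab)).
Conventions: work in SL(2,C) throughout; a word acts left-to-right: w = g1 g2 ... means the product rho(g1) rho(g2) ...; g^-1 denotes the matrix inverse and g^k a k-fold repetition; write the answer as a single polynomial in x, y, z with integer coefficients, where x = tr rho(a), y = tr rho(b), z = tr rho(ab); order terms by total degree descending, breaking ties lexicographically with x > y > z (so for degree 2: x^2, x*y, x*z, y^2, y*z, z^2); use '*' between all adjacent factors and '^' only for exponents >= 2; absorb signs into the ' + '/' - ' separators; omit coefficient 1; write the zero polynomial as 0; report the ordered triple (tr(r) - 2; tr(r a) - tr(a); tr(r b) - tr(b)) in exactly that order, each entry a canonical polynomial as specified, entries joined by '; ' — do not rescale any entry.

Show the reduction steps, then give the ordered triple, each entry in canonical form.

reduce: tr(a^2) = tr(a) tr(a) - tr(1)   [square of a] = x^2 - 2
reduce: tr(a^3) = tr(a) tr(a^2) - tr(a)   [square of a] = x^3 - 3*x
reduce: tr(b a^2) = tr(a) tr(b a) - tr(b)   [square of a] = x*z - y
tr(a^3 b) = tr(a) tr(b a^2) - tr(b a)   [square of a] = x^2*z - x*y - z
reduce: tr(a b^-1 a^2) = tr(a^3) tr(b) - tr(a^3 b)   [inverse elimination on b] = x^3*y - x^2*z - 2*x*y + z
tr(a^4) = tr(a) tr(a^3) - tr(a^2) = x^4 - 4*x^2 + 2
so tr(a^4 b) = tr(a) tr(a b a^2) - tr(a b a) = x^3*z - x^2*y - 2*x*z + y
so tr(a b^-1 a^3) = tr(a^4) tr(b) - tr(a^4 b) = x^4*y - x^3*z - 3*x^2*y + 2*x*z + y
tr(b a b a) = tr(b a) tr(b a) - tr(1)   [split at a repeated b] = z^2 - 2
reduce: tr(b a b) = tr(b) tr(a b) - tr(a)   [square of b] = y*z - x
tr(a^2 b a b) = tr(a) tr(b a b a) - tr(b a b)   [square of a] = x*z^2 - y*z - x
tr(a b^-1 a^2 b) = tr(a^2 b a) tr(b) - tr(a^2 b a b)   [inverse elimination on b] = x^2*y*z - x*y^2 - x*z^2 + x
assemble the triple (tr(r) - 2; tr(r a) - x; tr(r b) - y)

x^3*y - x^2*z - 2*x*y + z - 2; x^4*y - x^3*z - 3*x^2*y + 2*x*z - x + y; x^2*y*z - x*y^2 - x*z^2 + x - y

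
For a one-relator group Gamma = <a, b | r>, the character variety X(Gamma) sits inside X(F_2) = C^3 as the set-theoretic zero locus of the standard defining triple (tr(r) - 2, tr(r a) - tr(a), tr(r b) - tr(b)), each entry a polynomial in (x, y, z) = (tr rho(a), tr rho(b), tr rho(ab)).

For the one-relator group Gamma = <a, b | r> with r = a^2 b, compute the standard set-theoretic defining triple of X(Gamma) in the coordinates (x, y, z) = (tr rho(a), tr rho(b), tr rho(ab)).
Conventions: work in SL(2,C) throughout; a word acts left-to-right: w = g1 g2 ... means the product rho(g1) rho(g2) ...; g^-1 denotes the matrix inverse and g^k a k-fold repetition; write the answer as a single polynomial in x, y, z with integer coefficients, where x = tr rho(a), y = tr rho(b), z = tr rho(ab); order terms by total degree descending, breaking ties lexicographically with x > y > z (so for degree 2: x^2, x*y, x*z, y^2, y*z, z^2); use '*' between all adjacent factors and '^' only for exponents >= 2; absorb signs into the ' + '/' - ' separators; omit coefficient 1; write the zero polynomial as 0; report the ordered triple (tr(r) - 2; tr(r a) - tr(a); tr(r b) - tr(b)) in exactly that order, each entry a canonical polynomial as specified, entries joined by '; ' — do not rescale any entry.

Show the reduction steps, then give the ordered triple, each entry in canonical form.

trace(a^2 b) = trace(a)*trace(b a) - trace(b)   [square of a] = x*z - y
trace(a^2 b a) = trace(a)*trace(a b a) - trace(a b)  (reduce the a square) = x^2*z - x*y - z
trace(a^2) = trace(a)*trace(a) - trace(1) = x^2 - 2
trace(a^2 b^2) = trace(b)*trace(a^2 b) - trace(a^2) = x*y*z - x^2 - y^2 + 2
assemble the triple (trace(r) - 2; trace(r a) - x; trace(r b) - y)

x*z - y - 2; x^2*z - x*y - x - z; x*y*z - x^2 - y^2 - y + 2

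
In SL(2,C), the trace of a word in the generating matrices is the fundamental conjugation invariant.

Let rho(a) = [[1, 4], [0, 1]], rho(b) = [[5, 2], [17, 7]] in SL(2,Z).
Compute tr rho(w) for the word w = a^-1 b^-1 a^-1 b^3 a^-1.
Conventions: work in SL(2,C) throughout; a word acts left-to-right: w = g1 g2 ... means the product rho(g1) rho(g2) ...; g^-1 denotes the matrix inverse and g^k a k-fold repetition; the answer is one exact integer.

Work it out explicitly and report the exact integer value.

-1324770

rho(a^-1) = [[1, -4], [0, 1]]
... * rho(b^-1) = [[7, -2], [-17, 5]]  ->  [[75, -22], [-17, 5]]
... * rho(a^-1) = [[1, -4], [0, 1]]  ->  [[75, -322], [-17, 73]]
... * rho(b) = [[5, 2], [17, 7]]  ->  [[-5099, -2104], [1156, 477]]
... * rho(b) = [[5, 2], [17, 7]]  ->  [[-61263, -24926], [13889, 5651]]
... * rho(b) = [[5, 2], [17, 7]]  ->  [[-730057, -297008], [165512, 67335]]
... * rho(a^-1) = [[1, -4], [0, 1]]  ->  [[-730057, 2623220], [165512, -594713]]
tr = -730057 + -594713 = -1324770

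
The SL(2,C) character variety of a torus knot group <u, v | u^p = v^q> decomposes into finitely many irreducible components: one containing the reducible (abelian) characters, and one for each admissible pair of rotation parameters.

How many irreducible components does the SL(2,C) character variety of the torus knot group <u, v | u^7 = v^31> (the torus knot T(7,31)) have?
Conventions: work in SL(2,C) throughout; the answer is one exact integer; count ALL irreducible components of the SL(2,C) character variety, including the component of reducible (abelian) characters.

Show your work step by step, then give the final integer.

91

In the torus knot group T(7,31), u^7 = v^31 is central, so an irreducible representation sends it to +I or -I (Schur).
This locks tr(u) to 2*cos(pi*alpha/7), alpha in 1..6, and tr(v) to 2*cos(pi*beta/31), beta in 1..30, on each component of irreducible characters.
u^7 = (-1)^alpha I and v^31 = (-1)^beta I must agree, so alpha and beta have equal parity.
count pairs: odd alpha (3 choices) x odd beta (15), plus even alpha (3) x even beta (15): 3*15 + 3*15 = 90.
That is 90 components of irreducible characters, and with the reducible (abelian) component the total is 91.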